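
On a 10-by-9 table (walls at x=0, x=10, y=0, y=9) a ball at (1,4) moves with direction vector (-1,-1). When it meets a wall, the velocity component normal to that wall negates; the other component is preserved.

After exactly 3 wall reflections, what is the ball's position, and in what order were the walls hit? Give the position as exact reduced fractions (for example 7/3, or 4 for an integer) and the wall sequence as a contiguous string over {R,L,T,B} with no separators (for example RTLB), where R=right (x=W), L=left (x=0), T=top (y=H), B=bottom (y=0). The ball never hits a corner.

Final position: (10,7)
Wall sequence: LBR

1. t=1 → L at (0,3); v=(1,-1)
2. t=3 → B at (3,0); v=(1,1)
3. t=7 → R at (10,7); v=(-1,1)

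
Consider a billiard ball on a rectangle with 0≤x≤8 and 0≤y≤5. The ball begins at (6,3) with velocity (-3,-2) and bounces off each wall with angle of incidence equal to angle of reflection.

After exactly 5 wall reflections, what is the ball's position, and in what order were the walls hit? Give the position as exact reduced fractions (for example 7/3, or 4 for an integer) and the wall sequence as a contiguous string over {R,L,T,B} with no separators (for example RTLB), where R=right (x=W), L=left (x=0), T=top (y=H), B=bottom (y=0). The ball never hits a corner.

1. t=3/2 → B at (3/2,0); v=(-3,2)
2. t=1/2 → L at (0,1); v=(3,2)
3. t=2 → T at (6,5); v=(3,-2)
4. t=2/3 → R at (8,11/3); v=(-3,-2)
5. t=11/6 → B at (5/2,0); v=(-3,2)

Final position: (5/2,0)
Wall sequence: BLTRB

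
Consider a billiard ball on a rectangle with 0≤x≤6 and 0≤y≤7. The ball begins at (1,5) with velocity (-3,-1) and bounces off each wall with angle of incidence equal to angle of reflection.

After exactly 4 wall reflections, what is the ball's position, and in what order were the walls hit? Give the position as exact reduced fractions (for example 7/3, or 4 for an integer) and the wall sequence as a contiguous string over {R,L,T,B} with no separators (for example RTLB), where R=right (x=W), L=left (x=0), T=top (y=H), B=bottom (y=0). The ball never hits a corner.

1. t=1/3 → L at (0,14/3); v=(3,-1)
2. t=2 → R at (6,8/3); v=(-3,-1)
3. t=2 → L at (0,2/3); v=(3,-1)
4. t=2/3 → B at (2,0); v=(3,1)

Final position: (2,0)
Wall sequence: LRLB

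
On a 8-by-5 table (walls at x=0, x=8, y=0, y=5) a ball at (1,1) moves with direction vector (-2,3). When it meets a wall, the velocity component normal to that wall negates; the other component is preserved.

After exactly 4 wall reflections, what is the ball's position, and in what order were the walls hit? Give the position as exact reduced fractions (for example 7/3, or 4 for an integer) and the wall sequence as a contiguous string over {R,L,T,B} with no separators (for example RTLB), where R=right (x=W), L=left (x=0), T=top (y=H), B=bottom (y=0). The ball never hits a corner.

Final position: (8,9/2)
Wall sequence: LTBR

1. t=1/2 → L at (0,5/2); v=(2,3)
2. t=5/6 → T at (5/3,5); v=(2,-3)
3. t=5/3 → B at (5,0); v=(2,3)
4. t=3/2 → R at (8,9/2); v=(-2,3)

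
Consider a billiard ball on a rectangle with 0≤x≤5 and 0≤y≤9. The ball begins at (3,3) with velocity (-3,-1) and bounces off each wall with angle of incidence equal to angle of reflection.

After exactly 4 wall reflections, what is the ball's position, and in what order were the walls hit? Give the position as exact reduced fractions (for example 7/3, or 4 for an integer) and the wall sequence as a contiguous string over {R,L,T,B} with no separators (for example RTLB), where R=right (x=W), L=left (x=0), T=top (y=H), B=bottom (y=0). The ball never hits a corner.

1. t=1 → L at (0,2); v=(3,-1)
2. t=5/3 → R at (5,1/3); v=(-3,-1)
3. t=1/3 → B at (4,0); v=(-3,1)
4. t=4/3 → L at (0,4/3); v=(3,1)

Final position: (0,4/3)
Wall sequence: LRBL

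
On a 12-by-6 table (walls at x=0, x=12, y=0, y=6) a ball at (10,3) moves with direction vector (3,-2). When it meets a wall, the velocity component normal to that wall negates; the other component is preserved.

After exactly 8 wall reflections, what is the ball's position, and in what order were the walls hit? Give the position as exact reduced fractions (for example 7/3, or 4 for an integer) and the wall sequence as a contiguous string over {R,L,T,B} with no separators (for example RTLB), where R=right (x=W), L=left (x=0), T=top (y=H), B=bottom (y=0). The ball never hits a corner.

Final position: (0,5/3)
Wall sequence: RBTLBRTL

1. t=2/3 → R at (12,5/3); v=(-3,-2)
2. t=5/6 → B at (19/2,0); v=(-3,2)
3. t=3 → T at (1/2,6); v=(-3,-2)
4. t=1/6 → L at (0,17/3); v=(3,-2)
5. t=17/6 → B at (17/2,0); v=(3,2)
6. t=7/6 → R at (12,7/3); v=(-3,2)
7. t=11/6 → T at (13/2,6); v=(-3,-2)
8. t=13/6 → L at (0,5/3); v=(3,-2)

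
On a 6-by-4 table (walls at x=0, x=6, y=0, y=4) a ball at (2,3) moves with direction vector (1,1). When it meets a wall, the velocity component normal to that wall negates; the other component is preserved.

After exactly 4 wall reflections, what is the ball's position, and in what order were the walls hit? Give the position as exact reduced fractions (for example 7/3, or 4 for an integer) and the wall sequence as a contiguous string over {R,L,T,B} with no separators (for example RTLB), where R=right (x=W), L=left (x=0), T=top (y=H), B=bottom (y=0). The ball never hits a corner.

1. t=1 → T at (3,4); v=(1,-1)
2. t=3 → R at (6,1); v=(-1,-1)
3. t=1 → B at (5,0); v=(-1,1)
4. t=4 → T at (1,4); v=(-1,-1)

Final position: (1,4)
Wall sequence: TRBT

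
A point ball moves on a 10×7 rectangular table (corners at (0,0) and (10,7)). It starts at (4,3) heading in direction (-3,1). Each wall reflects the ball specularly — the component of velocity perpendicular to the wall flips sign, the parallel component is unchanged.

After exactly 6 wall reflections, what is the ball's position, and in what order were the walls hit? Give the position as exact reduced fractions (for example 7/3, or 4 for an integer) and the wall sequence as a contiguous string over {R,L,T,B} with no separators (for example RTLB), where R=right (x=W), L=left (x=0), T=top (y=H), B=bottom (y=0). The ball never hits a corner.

Final position: (10,1/3)
Wall sequence: LTRLBR

1. t=4/3 → L at (0,13/3); v=(3,1)
2. t=8/3 → T at (8,7); v=(3,-1)
3. t=2/3 → R at (10,19/3); v=(-3,-1)
4. t=10/3 → L at (0,3); v=(3,-1)
5. t=3 → B at (9,0); v=(3,1)
6. t=1/3 → R at (10,1/3); v=(-3,1)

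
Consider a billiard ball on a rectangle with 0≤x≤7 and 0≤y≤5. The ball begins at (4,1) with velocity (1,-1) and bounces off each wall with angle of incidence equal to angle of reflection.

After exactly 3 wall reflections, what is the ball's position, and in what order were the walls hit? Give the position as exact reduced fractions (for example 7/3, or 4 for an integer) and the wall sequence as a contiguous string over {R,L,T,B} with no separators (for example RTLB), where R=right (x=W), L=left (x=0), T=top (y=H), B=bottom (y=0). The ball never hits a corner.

1. t=1 → B at (5,0); v=(1,1)
2. t=2 → R at (7,2); v=(-1,1)
3. t=3 → T at (4,5); v=(-1,-1)

Final position: (4,5)
Wall sequence: BRT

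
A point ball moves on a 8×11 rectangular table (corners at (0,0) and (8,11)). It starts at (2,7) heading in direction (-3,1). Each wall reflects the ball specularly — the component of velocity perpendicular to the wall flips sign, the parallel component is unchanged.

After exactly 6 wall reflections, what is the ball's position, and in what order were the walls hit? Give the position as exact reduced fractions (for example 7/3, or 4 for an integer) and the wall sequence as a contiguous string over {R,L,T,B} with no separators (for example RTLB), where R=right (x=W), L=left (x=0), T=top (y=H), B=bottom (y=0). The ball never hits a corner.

1. t=2/3 → L at (0,23/3); v=(3,1)
2. t=8/3 → R at (8,31/3); v=(-3,1)
3. t=2/3 → T at (6,11); v=(-3,-1)
4. t=2 → L at (0,9); v=(3,-1)
5. t=8/3 → R at (8,19/3); v=(-3,-1)
6. t=8/3 → L at (0,11/3); v=(3,-1)

Final position: (0,11/3)
Wall sequence: LRTLRL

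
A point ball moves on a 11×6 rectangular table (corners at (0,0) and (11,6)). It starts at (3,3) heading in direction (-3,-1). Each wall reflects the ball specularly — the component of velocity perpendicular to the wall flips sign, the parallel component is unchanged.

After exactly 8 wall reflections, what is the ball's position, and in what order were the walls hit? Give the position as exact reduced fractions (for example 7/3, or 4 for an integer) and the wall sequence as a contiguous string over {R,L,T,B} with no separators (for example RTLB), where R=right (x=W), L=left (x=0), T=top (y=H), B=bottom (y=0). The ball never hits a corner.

1. t=1 → L at (0,2); v=(3,-1)
2. t=2 → B at (6,0); v=(3,1)
3. t=5/3 → R at (11,5/3); v=(-3,1)
4. t=11/3 → L at (0,16/3); v=(3,1)
5. t=2/3 → T at (2,6); v=(3,-1)
6. t=3 → R at (11,3); v=(-3,-1)
7. t=3 → B at (2,0); v=(-3,1)
8. t=2/3 → L at (0,2/3); v=(3,1)

Final position: (0,2/3)
Wall sequence: LBRLTRBL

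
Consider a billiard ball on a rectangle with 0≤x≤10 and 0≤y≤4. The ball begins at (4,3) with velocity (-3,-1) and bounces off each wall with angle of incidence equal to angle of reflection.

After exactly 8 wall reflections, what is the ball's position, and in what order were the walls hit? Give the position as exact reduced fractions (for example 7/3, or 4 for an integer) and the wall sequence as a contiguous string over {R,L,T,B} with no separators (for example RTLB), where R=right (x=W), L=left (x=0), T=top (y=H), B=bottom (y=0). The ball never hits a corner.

Final position: (0,11/3)
Wall sequence: LBRTLBRL

1. t=4/3 → L at (0,5/3); v=(3,-1)
2. t=5/3 → B at (5,0); v=(3,1)
3. t=5/3 → R at (10,5/3); v=(-3,1)
4. t=7/3 → T at (3,4); v=(-3,-1)
5. t=1 → L at (0,3); v=(3,-1)
6. t=3 → B at (9,0); v=(3,1)
7. t=1/3 → R at (10,1/3); v=(-3,1)
8. t=10/3 → L at (0,11/3); v=(3,1)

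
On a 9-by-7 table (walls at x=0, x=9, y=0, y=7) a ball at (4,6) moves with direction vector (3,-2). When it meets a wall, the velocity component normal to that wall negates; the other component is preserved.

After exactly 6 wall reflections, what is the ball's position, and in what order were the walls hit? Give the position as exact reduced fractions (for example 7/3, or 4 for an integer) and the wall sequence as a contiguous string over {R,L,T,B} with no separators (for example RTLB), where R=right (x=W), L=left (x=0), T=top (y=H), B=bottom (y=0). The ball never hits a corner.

1. t=5/3 → R at (9,8/3); v=(-3,-2)
2. t=4/3 → B at (5,0); v=(-3,2)
3. t=5/3 → L at (0,10/3); v=(3,2)
4. t=11/6 → T at (11/2,7); v=(3,-2)
5. t=7/6 → R at (9,14/3); v=(-3,-2)
6. t=7/3 → B at (2,0); v=(-3,2)

Final position: (2,0)
Wall sequence: RBLTRB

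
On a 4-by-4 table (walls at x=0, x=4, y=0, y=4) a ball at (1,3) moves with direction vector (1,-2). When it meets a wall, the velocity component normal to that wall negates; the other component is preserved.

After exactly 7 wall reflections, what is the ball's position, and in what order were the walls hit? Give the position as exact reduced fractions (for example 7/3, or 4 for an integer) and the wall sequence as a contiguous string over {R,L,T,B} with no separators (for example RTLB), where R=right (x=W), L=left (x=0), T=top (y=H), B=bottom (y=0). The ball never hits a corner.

1. t=3/2 → B at (5/2,0); v=(1,2)
2. t=3/2 → R at (4,3); v=(-1,2)
3. t=1/2 → T at (7/2,4); v=(-1,-2)
4. t=2 → B at (3/2,0); v=(-1,2)
5. t=3/2 → L at (0,3); v=(1,2)
6. t=1/2 → T at (1/2,4); v=(1,-2)
7. t=2 → B at (5/2,0); v=(1,2)

Final position: (5/2,0)
Wall sequence: BRTBLTB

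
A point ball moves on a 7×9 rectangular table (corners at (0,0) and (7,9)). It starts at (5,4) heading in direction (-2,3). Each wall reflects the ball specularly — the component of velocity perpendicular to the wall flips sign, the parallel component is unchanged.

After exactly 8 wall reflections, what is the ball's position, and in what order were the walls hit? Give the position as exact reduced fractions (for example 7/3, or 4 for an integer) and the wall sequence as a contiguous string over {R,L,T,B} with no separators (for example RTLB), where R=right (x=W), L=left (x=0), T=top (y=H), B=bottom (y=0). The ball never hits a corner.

Final position: (7,7)
Wall sequence: TLBRTLBR

1. t=5/3 → T at (5/3,9); v=(-2,-3)
2. t=5/6 → L at (0,13/2); v=(2,-3)
3. t=13/6 → B at (13/3,0); v=(2,3)
4. t=4/3 → R at (7,4); v=(-2,3)
5. t=5/3 → T at (11/3,9); v=(-2,-3)
6. t=11/6 → L at (0,7/2); v=(2,-3)
7. t=7/6 → B at (7/3,0); v=(2,3)
8. t=7/3 → R at (7,7); v=(-2,3)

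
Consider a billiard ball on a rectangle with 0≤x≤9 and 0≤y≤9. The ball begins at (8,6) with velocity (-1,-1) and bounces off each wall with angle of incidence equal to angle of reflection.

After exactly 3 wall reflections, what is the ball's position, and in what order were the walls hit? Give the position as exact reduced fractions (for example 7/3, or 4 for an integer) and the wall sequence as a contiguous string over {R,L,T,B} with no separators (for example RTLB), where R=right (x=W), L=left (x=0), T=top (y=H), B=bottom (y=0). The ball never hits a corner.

1. t=6 → B at (2,0); v=(-1,1)
2. t=2 → L at (0,2); v=(1,1)
3. t=7 → T at (7,9); v=(1,-1)

Final position: (7,9)
Wall sequence: BLT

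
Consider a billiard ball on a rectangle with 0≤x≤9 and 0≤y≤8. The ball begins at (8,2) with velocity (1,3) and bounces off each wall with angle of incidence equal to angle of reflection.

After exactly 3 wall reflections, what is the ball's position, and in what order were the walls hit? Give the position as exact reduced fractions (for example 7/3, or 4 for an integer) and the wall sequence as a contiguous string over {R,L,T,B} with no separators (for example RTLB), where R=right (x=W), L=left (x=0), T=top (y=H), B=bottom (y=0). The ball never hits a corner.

Final position: (16/3,0)
Wall sequence: RTB

1. t=1 → R at (9,5); v=(-1,3)
2. t=1 → T at (8,8); v=(-1,-3)
3. t=8/3 → B at (16/3,0); v=(-1,3)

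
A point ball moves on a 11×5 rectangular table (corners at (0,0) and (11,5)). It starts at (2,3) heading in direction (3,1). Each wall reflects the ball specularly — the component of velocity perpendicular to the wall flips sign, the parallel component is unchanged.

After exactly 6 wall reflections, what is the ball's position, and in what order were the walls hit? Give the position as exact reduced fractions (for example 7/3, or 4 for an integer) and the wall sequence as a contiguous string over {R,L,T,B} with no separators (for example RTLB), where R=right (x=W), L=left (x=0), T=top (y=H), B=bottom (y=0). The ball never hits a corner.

Final position: (6,5)
Wall sequence: TRLBRT

1. t=2 → T at (8,5); v=(3,-1)
2. t=1 → R at (11,4); v=(-3,-1)
3. t=11/3 → L at (0,1/3); v=(3,-1)
4. t=1/3 → B at (1,0); v=(3,1)
5. t=10/3 → R at (11,10/3); v=(-3,1)
6. t=5/3 → T at (6,5); v=(-3,-1)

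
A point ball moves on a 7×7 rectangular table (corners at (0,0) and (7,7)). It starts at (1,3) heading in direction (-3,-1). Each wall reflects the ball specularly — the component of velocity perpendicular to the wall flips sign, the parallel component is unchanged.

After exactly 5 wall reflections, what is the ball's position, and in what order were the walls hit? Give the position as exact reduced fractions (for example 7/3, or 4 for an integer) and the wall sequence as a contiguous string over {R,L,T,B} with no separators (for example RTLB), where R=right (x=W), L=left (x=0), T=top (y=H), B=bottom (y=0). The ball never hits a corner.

Final position: (7,13/3)
Wall sequence: LRBLR

1. t=1/3 → L at (0,8/3); v=(3,-1)
2. t=7/3 → R at (7,1/3); v=(-3,-1)
3. t=1/3 → B at (6,0); v=(-3,1)
4. t=2 → L at (0,2); v=(3,1)
5. t=7/3 → R at (7,13/3); v=(-3,1)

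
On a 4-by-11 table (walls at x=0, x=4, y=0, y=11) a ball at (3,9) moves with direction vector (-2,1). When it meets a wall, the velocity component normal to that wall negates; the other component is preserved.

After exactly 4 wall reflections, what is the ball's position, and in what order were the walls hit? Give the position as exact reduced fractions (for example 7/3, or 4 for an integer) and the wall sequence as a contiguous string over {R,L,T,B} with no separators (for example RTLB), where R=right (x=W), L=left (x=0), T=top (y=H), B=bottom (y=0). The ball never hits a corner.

Final position: (0,15/2)
Wall sequence: LTRL

1. t=3/2 → L at (0,21/2); v=(2,1)
2. t=1/2 → T at (1,11); v=(2,-1)
3. t=3/2 → R at (4,19/2); v=(-2,-1)
4. t=2 → L at (0,15/2); v=(2,-1)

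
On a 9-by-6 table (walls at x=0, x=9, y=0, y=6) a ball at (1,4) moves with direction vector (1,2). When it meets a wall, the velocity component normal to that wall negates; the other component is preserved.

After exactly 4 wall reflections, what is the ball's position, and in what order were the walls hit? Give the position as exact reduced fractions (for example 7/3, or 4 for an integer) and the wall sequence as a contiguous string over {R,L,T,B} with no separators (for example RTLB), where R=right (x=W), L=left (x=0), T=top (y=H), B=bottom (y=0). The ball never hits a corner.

1. t=1 → T at (2,6); v=(1,-2)
2. t=3 → B at (5,0); v=(1,2)
3. t=3 → T at (8,6); v=(1,-2)
4. t=1 → R at (9,4); v=(-1,-2)

Final position: (9,4)
Wall sequence: TBTR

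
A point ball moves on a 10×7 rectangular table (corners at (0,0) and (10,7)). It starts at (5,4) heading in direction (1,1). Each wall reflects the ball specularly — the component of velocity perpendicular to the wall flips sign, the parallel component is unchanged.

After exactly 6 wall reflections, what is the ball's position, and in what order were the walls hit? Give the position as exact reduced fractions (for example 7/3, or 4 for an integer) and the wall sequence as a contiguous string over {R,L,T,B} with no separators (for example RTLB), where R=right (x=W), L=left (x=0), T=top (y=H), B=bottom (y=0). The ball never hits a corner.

Final position: (9,0)
Wall sequence: TRBLTB

1. t=3 → T at (8,7); v=(1,-1)
2. t=2 → R at (10,5); v=(-1,-1)
3. t=5 → B at (5,0); v=(-1,1)
4. t=5 → L at (0,5); v=(1,1)
5. t=2 → T at (2,7); v=(1,-1)
6. t=7 → B at (9,0); v=(1,1)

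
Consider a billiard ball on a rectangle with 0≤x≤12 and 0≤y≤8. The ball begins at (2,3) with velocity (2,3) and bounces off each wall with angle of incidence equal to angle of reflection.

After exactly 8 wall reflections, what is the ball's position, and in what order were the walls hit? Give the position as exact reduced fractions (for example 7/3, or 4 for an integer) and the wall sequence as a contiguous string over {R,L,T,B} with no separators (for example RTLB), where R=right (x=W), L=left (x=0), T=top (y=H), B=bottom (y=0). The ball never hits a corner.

Final position: (8,0)
Wall sequence: TBRTBLTB

1. t=5/3 → T at (16/3,8); v=(2,-3)
2. t=8/3 → B at (32/3,0); v=(2,3)
3. t=2/3 → R at (12,2); v=(-2,3)
4. t=2 → T at (8,8); v=(-2,-3)
5. t=8/3 → B at (8/3,0); v=(-2,3)
6. t=4/3 → L at (0,4); v=(2,3)
7. t=4/3 → T at (8/3,8); v=(2,-3)
8. t=8/3 → B at (8,0); v=(2,3)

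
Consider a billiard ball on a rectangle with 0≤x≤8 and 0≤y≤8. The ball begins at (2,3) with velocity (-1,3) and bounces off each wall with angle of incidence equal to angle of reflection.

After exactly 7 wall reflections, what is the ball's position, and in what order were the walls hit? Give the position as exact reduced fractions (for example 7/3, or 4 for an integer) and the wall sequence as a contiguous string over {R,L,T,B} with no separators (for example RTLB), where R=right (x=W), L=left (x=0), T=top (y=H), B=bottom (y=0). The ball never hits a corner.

Final position: (17/3,8)
Wall sequence: TLBTBRT

1. t=5/3 → T at (1/3,8); v=(-1,-3)
2. t=1/3 → L at (0,7); v=(1,-3)
3. t=7/3 → B at (7/3,0); v=(1,3)
4. t=8/3 → T at (5,8); v=(1,-3)
5. t=8/3 → B at (23/3,0); v=(1,3)
6. t=1/3 → R at (8,1); v=(-1,3)
7. t=7/3 → T at (17/3,8); v=(-1,-3)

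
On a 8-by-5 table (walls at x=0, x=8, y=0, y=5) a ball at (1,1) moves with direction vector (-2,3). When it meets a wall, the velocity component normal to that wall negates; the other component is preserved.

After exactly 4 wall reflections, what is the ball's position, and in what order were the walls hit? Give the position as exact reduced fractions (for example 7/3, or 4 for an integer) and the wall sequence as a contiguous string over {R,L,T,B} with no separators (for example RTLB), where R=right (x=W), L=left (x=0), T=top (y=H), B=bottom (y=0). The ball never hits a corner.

Final position: (8,9/2)
Wall sequence: LTBR

1. t=1/2 → L at (0,5/2); v=(2,3)
2. t=5/6 → T at (5/3,5); v=(2,-3)
3. t=5/3 → B at (5,0); v=(2,3)
4. t=3/2 → R at (8,9/2); v=(-2,3)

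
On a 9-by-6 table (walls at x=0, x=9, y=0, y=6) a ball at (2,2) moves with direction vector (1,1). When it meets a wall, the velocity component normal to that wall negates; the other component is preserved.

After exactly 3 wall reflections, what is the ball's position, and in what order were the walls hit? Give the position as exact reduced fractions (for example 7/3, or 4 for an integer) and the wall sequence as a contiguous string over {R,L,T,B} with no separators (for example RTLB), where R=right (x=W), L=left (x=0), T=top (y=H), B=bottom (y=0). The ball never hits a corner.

Final position: (6,0)
Wall sequence: TRB

1. t=4 → T at (6,6); v=(1,-1)
2. t=3 → R at (9,3); v=(-1,-1)
3. t=3 → B at (6,0); v=(-1,1)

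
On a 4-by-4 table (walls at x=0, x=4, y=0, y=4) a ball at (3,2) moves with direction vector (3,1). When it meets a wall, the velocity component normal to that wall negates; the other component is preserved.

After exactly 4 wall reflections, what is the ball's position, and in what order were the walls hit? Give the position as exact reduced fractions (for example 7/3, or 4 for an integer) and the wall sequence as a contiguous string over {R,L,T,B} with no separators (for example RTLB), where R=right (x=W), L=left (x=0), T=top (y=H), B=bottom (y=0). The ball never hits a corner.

1. t=1/3 → R at (4,7/3); v=(-3,1)
2. t=4/3 → L at (0,11/3); v=(3,1)
3. t=1/3 → T at (1,4); v=(3,-1)
4. t=1 → R at (4,3); v=(-3,-1)

Final position: (4,3)
Wall sequence: RLTR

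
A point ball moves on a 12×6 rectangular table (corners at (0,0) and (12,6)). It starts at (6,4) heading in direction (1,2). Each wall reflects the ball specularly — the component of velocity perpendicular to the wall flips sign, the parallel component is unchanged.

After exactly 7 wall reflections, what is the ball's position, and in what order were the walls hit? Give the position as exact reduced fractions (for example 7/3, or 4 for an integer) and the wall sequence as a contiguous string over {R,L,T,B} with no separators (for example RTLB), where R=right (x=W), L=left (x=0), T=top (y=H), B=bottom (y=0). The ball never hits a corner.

Final position: (2,0)
Wall sequence: TBRTBTB

1. t=1 → T at (7,6); v=(1,-2)
2. t=3 → B at (10,0); v=(1,2)
3. t=2 → R at (12,4); v=(-1,2)
4. t=1 → T at (11,6); v=(-1,-2)
5. t=3 → B at (8,0); v=(-1,2)
6. t=3 → T at (5,6); v=(-1,-2)
7. t=3 → B at (2,0); v=(-1,2)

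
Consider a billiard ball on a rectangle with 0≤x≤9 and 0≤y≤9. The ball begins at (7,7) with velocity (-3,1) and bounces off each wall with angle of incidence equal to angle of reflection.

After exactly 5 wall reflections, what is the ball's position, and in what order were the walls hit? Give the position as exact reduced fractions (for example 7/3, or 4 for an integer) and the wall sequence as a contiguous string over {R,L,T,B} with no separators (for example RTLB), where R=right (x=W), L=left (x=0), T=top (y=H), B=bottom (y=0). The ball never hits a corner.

1. t=2 → T at (1,9); v=(-3,-1)
2. t=1/3 → L at (0,26/3); v=(3,-1)
3. t=3 → R at (9,17/3); v=(-3,-1)
4. t=3 → L at (0,8/3); v=(3,-1)
5. t=8/3 → B at (8,0); v=(3,1)

Final position: (8,0)
Wall sequence: TLRLB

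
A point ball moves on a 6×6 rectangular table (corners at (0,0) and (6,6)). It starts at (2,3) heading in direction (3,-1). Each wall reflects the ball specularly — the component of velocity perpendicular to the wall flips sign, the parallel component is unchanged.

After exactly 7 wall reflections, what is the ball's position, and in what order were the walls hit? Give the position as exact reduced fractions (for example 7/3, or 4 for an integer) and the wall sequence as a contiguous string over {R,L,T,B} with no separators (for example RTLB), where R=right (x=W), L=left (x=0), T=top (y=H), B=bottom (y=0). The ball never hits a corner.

Final position: (6,17/3)
Wall sequence: RBLRLTR

1. t=4/3 → R at (6,5/3); v=(-3,-1)
2. t=5/3 → B at (1,0); v=(-3,1)
3. t=1/3 → L at (0,1/3); v=(3,1)
4. t=2 → R at (6,7/3); v=(-3,1)
5. t=2 → L at (0,13/3); v=(3,1)
6. t=5/3 → T at (5,6); v=(3,-1)
7. t=1/3 → R at (6,17/3); v=(-3,-1)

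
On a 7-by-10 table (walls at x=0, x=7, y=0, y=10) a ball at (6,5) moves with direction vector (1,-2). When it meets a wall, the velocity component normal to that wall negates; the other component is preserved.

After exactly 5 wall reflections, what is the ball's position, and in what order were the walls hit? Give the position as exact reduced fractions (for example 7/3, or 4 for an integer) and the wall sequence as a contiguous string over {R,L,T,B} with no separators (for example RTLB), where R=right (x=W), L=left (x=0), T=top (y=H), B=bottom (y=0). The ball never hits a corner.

Final position: (9/2,0)
Wall sequence: RBTLB

1. t=1 → R at (7,3); v=(-1,-2)
2. t=3/2 → B at (11/2,0); v=(-1,2)
3. t=5 → T at (1/2,10); v=(-1,-2)
4. t=1/2 → L at (0,9); v=(1,-2)
5. t=9/2 → B at (9/2,0); v=(1,2)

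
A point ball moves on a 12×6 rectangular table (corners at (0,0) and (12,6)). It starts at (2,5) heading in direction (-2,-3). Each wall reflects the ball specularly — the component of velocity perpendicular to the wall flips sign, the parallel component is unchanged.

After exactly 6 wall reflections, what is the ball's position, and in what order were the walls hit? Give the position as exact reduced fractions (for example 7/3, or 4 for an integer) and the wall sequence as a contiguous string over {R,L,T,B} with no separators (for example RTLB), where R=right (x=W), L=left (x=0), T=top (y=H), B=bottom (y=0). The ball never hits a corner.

1. t=1 → L at (0,2); v=(2,-3)
2. t=2/3 → B at (4/3,0); v=(2,3)
3. t=2 → T at (16/3,6); v=(2,-3)
4. t=2 → B at (28/3,0); v=(2,3)
5. t=4/3 → R at (12,4); v=(-2,3)
6. t=2/3 → T at (32/3,6); v=(-2,-3)

Final position: (32/3,6)
Wall sequence: LBTBRT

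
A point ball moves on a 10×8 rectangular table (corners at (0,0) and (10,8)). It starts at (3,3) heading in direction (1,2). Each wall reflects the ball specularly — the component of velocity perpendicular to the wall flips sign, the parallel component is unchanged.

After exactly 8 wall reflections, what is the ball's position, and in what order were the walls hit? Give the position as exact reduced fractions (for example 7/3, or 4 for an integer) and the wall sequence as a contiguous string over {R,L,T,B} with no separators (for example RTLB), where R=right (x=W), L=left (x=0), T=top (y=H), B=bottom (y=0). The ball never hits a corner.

1. t=5/2 → T at (11/2,8); v=(1,-2)
2. t=4 → B at (19/2,0); v=(1,2)
3. t=1/2 → R at (10,1); v=(-1,2)
4. t=7/2 → T at (13/2,8); v=(-1,-2)
5. t=4 → B at (5/2,0); v=(-1,2)
6. t=5/2 → L at (0,5); v=(1,2)
7. t=3/2 → T at (3/2,8); v=(1,-2)
8. t=4 → B at (11/2,0); v=(1,2)

Final position: (11/2,0)
Wall sequence: TBRTBLTB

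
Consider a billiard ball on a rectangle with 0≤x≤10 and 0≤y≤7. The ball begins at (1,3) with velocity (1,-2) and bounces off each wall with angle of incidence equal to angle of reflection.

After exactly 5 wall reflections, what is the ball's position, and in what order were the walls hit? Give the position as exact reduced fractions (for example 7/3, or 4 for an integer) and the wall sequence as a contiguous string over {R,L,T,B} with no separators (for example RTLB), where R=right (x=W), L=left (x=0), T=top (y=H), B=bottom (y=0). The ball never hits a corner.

Final position: (7,7)
Wall sequence: BTBRT

1. t=3/2 → B at (5/2,0); v=(1,2)
2. t=7/2 → T at (6,7); v=(1,-2)
3. t=7/2 → B at (19/2,0); v=(1,2)
4. t=1/2 → R at (10,1); v=(-1,2)
5. t=3 → T at (7,7); v=(-1,-2)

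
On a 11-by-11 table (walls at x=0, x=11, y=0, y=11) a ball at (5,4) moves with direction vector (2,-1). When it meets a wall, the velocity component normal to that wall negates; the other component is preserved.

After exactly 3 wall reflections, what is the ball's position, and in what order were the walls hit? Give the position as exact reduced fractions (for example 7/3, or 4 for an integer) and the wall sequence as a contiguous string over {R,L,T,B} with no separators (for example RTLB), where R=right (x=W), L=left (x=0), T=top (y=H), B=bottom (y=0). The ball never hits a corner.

Final position: (0,9/2)
Wall sequence: RBL

1. t=3 → R at (11,1); v=(-2,-1)
2. t=1 → B at (9,0); v=(-2,1)
3. t=9/2 → L at (0,9/2); v=(2,1)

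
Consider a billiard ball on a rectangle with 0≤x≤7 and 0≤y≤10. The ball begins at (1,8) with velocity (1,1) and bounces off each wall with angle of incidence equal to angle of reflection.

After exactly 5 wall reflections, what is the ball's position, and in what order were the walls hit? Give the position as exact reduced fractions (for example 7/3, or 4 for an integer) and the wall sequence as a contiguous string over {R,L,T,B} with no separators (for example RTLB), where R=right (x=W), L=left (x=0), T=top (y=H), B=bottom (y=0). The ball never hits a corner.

Final position: (7,8)
Wall sequence: TRBLR

1. t=2 → T at (3,10); v=(1,-1)
2. t=4 → R at (7,6); v=(-1,-1)
3. t=6 → B at (1,0); v=(-1,1)
4. t=1 → L at (0,1); v=(1,1)
5. t=7 → R at (7,8); v=(-1,1)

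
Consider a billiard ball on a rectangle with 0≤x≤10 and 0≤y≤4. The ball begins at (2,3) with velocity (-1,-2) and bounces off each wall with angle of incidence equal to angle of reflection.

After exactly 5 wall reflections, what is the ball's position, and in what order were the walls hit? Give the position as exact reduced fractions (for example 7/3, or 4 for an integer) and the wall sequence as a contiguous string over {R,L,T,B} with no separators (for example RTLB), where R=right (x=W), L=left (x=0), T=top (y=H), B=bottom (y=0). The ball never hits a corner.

Final position: (11/2,4)
Wall sequence: BLTBT

1. t=3/2 → B at (1/2,0); v=(-1,2)
2. t=1/2 → L at (0,1); v=(1,2)
3. t=3/2 → T at (3/2,4); v=(1,-2)
4. t=2 → B at (7/2,0); v=(1,2)
5. t=2 → T at (11/2,4); v=(1,-2)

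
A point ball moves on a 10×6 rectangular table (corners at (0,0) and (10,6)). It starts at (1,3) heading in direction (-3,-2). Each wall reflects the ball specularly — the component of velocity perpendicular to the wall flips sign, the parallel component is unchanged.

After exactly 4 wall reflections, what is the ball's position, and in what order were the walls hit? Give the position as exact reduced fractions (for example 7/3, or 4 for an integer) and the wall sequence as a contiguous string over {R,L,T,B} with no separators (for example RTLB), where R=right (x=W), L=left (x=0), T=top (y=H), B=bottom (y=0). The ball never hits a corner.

Final position: (15/2,6)
Wall sequence: LBRT

1. t=1/3 → L at (0,7/3); v=(3,-2)
2. t=7/6 → B at (7/2,0); v=(3,2)
3. t=13/6 → R at (10,13/3); v=(-3,2)
4. t=5/6 → T at (15/2,6); v=(-3,-2)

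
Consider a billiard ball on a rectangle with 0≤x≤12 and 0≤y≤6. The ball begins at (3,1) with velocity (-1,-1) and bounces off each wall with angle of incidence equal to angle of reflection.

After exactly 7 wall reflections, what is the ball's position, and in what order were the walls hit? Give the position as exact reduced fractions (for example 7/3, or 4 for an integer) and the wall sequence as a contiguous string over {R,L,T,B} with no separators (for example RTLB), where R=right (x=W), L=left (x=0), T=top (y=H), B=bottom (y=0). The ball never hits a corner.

1. t=1 → B at (2,0); v=(-1,1)
2. t=2 → L at (0,2); v=(1,1)
3. t=4 → T at (4,6); v=(1,-1)
4. t=6 → B at (10,0); v=(1,1)
5. t=2 → R at (12,2); v=(-1,1)
6. t=4 → T at (8,6); v=(-1,-1)
7. t=6 → B at (2,0); v=(-1,1)

Final position: (2,0)
Wall sequence: BLTBRTB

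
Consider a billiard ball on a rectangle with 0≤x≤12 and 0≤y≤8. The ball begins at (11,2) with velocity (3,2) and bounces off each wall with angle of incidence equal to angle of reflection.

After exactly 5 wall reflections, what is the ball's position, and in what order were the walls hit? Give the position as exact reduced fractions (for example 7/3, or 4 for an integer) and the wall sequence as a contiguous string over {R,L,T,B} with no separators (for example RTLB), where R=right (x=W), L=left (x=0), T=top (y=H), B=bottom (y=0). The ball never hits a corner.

1. t=1/3 → R at (12,8/3); v=(-3,2)
2. t=8/3 → T at (4,8); v=(-3,-2)
3. t=4/3 → L at (0,16/3); v=(3,-2)
4. t=8/3 → B at (8,0); v=(3,2)
5. t=4/3 → R at (12,8/3); v=(-3,2)

Final position: (12,8/3)
Wall sequence: RTLBR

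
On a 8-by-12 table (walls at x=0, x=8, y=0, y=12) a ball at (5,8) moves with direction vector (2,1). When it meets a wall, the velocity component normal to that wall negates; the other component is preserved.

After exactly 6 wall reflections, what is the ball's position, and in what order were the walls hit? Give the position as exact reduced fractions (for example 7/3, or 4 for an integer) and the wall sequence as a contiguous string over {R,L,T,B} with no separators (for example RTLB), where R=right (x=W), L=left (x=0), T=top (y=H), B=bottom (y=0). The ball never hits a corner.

Final position: (5,0)
Wall sequence: RTLRLB

1. t=3/2 → R at (8,19/2); v=(-2,1)
2. t=5/2 → T at (3,12); v=(-2,-1)
3. t=3/2 → L at (0,21/2); v=(2,-1)
4. t=4 → R at (8,13/2); v=(-2,-1)
5. t=4 → L at (0,5/2); v=(2,-1)
6. t=5/2 → B at (5,0); v=(2,1)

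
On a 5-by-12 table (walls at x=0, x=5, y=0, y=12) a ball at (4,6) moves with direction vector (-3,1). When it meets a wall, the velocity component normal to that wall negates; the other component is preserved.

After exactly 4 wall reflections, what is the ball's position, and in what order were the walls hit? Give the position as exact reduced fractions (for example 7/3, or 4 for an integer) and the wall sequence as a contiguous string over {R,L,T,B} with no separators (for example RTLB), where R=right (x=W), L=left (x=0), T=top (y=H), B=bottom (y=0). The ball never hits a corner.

Final position: (4,12)
Wall sequence: LRLT

1. t=4/3 → L at (0,22/3); v=(3,1)
2. t=5/3 → R at (5,9); v=(-3,1)
3. t=5/3 → L at (0,32/3); v=(3,1)
4. t=4/3 → T at (4,12); v=(3,-1)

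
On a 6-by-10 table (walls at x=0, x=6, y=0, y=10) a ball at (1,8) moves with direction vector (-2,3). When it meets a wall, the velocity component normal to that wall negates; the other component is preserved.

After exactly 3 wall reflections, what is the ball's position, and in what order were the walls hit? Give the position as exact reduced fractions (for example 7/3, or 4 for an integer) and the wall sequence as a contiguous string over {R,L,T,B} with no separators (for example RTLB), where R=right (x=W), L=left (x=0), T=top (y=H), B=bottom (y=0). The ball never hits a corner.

Final position: (6,3/2)
Wall sequence: LTR

1. t=1/2 → L at (0,19/2); v=(2,3)
2. t=1/6 → T at (1/3,10); v=(2,-3)
3. t=17/6 → R at (6,3/2); v=(-2,-3)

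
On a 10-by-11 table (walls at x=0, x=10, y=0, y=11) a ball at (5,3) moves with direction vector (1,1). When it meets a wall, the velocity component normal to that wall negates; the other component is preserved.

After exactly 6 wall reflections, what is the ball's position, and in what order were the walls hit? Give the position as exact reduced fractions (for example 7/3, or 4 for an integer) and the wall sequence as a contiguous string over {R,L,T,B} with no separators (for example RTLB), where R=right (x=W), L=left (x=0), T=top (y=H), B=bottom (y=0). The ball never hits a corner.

1. t=5 → R at (10,8); v=(-1,1)
2. t=3 → T at (7,11); v=(-1,-1)
3. t=7 → L at (0,4); v=(1,-1)
4. t=4 → B at (4,0); v=(1,1)
5. t=6 → R at (10,6); v=(-1,1)
6. t=5 → T at (5,11); v=(-1,-1)

Final position: (5,11)
Wall sequence: RTLBRT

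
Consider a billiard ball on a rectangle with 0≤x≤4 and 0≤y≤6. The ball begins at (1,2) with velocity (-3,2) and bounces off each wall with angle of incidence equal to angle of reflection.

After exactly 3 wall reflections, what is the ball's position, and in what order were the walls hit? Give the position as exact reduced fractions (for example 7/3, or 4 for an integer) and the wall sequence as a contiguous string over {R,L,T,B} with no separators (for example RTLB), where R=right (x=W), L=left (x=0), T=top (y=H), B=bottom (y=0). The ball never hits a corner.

1. t=1/3 → L at (0,8/3); v=(3,2)
2. t=4/3 → R at (4,16/3); v=(-3,2)
3. t=1/3 → T at (3,6); v=(-3,-2)

Final position: (3,6)
Wall sequence: LRT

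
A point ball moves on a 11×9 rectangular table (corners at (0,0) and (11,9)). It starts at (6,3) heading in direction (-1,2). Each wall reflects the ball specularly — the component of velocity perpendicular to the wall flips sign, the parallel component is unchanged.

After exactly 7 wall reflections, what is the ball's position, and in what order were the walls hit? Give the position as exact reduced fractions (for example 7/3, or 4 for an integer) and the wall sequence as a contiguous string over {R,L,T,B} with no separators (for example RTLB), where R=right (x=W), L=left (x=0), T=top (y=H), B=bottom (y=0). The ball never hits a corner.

Final position: (7,9)
Wall sequence: TLBTBRT

1. t=3 → T at (3,9); v=(-1,-2)
2. t=3 → L at (0,3); v=(1,-2)
3. t=3/2 → B at (3/2,0); v=(1,2)
4. t=9/2 → T at (6,9); v=(1,-2)
5. t=9/2 → B at (21/2,0); v=(1,2)
6. t=1/2 → R at (11,1); v=(-1,2)
7. t=4 → T at (7,9); v=(-1,-2)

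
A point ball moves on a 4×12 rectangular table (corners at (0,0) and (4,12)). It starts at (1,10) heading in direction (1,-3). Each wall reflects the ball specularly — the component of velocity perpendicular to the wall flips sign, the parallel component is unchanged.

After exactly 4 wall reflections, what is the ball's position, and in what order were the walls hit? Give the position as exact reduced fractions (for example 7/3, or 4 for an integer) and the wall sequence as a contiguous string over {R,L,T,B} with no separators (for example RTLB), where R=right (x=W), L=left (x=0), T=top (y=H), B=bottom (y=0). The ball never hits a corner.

Final position: (1/3,12)
Wall sequence: RBLT

1. t=3 → R at (4,1); v=(-1,-3)
2. t=1/3 → B at (11/3,0); v=(-1,3)
3. t=11/3 → L at (0,11); v=(1,3)
4. t=1/3 → T at (1/3,12); v=(1,-3)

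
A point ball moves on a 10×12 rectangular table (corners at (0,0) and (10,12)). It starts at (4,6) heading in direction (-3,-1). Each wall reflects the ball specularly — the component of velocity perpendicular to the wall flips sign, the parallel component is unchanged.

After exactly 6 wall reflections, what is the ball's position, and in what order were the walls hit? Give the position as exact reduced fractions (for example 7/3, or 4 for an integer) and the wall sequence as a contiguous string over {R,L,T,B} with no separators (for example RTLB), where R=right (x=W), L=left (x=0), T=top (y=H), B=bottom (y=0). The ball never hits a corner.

Final position: (0,26/3)
Wall sequence: LRBLRL

1. t=4/3 → L at (0,14/3); v=(3,-1)
2. t=10/3 → R at (10,4/3); v=(-3,-1)
3. t=4/3 → B at (6,0); v=(-3,1)
4. t=2 → L at (0,2); v=(3,1)
5. t=10/3 → R at (10,16/3); v=(-3,1)
6. t=10/3 → L at (0,26/3); v=(3,1)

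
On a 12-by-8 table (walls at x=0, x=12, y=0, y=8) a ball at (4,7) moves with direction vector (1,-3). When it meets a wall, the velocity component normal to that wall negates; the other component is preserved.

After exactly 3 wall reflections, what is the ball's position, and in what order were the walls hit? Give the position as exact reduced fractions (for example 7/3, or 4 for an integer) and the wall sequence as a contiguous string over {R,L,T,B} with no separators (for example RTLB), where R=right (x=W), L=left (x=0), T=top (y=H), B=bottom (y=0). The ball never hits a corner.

1. t=7/3 → B at (19/3,0); v=(1,3)
2. t=8/3 → T at (9,8); v=(1,-3)
3. t=8/3 → B at (35/3,0); v=(1,3)

Final position: (35/3,0)
Wall sequence: BTB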